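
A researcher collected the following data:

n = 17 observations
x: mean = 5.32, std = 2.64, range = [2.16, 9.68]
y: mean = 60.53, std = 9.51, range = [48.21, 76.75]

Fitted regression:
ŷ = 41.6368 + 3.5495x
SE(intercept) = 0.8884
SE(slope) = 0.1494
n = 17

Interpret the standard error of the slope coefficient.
SE(slope) = 0.1494 measures the uncertainty in the estimated slope. The coefficient is estimated precisely (SE/|β̂₁| = 4.2%).

What SE measures:
- The standard error quantifies the sampling variability of the coefficient estimate
- It is the estimated standard deviation of β̂₁ across hypothetical repeated samples of the same size
- Smaller SE → more precise estimate

Relative precision:
- SE / |β̂₁| = 0.1494 / 3.5495 = 4.2%
- Rule of thumb (under 20%: precise; 20% to under 50%: moderately precise; 50% or more: imprecise) → precise

Link to the t-test: t = β̂₁ / SE(β̂₁) = 3.5495 / 0.1494 = 23.7584, the statistic for H₀: β₁ = 0.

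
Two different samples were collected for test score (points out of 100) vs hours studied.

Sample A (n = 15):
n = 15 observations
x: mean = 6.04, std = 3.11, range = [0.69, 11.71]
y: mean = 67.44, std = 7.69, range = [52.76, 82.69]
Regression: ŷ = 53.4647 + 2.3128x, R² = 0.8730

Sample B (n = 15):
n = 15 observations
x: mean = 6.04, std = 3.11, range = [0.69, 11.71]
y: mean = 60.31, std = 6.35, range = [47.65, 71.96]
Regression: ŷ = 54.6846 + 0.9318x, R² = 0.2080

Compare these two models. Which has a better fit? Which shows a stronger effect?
Model A has the better fit (R² = 0.8730 vs 0.2080). Model A shows the stronger effect (|β₁| = 2.3128 vs 0.9318).

Model Comparison:

Goodness of fit (R²):
- Model A: R² = 0.8730 → 87.30% of variance in test score explained
- Model B: R² = 0.2080 → 20.80% of variance in test score explained
- 0.8730 > 0.2080 → Model A has the better fit

Strength of effect — compare |β₁|:
- Model A: β₁ = 2.3128 → predicted test score rises 2.3128 points per additional hour of study time
- Model B: β₁ = 0.9318 → predicted test score rises 0.9318 points per additional hour of study time
- |2.3128| > |0.9318| → Model A shows the stronger marginal effect

Notes:
- R² measures how tightly points cluster around the line; β₁ measures how steep the line is — they answer different questions.
- A better fit (higher R²) doesn't necessarily mean a more important relationship.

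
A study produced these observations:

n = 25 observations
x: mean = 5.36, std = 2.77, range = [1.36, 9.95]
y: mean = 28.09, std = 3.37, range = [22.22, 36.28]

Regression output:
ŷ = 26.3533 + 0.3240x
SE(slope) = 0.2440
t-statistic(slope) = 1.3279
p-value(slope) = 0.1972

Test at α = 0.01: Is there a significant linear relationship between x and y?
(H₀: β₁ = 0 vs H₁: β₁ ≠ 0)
Since p-value = 0.1972 ≥ α = 0.01, fail to reject H₀ — the slope is not significantly different from 0.

Hypothesis test for the slope coefficient:

H₀: β₁ = 0 (no linear relationship)
H₁: β₁ ≠ 0 (linear relationship exists)

Test statistic: t = β̂₁ / SE(β̂₁) = 0.3240 / 0.2440 = 1.3279

p = 0.1972: how often a slope estimate this far from 0 (in SE units) would arise by chance if β₁ were truly 0.

Decision rule: reject H₀ if p-value < α.
p-value = 0.1972 ≥ α = 0.01 → fail to reject H₀.

At α = 0.01 the data do not provide convincing evidence of a nonzero slope.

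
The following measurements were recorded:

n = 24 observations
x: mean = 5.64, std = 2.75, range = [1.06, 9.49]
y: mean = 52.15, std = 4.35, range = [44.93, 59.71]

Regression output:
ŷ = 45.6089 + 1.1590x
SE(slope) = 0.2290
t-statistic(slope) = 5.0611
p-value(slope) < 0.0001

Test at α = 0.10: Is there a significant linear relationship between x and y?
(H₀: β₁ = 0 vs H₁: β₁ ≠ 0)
p-value < 0.0001 < α = 0.10, so we reject H₀. The relationship is significant.

Hypothesis test for the slope coefficient:

H₀: β₁ = 0 (no linear relationship)
H₁: β₁ ≠ 0 (linear relationship exists)

Test statistic: t = β̂₁ / SE(β̂₁) = 1.1590 / 0.2290 = 5.0611

The p-value (<0.0001) is the probability, under H₀, of a t-statistic at least as extreme as |t| = 5.0611 (two-sided, df = n − 2 = 22).

Decision rule: reject H₀ if p-value < α.
p-value < 0.0001 < α = 0.10 → reject H₀.

Conclusion: the linear association between x and y is significant at the 10% level.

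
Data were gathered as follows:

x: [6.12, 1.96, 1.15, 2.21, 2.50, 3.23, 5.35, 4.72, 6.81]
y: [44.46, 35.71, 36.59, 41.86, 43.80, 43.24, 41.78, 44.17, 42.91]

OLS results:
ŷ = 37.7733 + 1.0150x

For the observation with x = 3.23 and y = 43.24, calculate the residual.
Residual = 2.1882

The residual is the difference between the actual value and the predicted value:

Residual = y - ŷ

Step 1: Calculate predicted value
ŷ = 37.7733 + 1.0150 × 3.23
ŷ = 41.0518

Step 2: Calculate residual
Residual = 43.24 - 41.0518
Residual = 2.1882

The residual is positive, so the observed y = 43.24 sits above the regression line (the line underestimates it by 2.1882).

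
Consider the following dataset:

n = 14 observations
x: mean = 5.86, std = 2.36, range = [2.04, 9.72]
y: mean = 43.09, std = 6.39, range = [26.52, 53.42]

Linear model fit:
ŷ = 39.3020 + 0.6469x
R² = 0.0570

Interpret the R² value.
About 5.70% of the variability in y is accounted for by the regression on x (R² = 0.0570) — a weak linear fit.

R² (coefficient of determination) measures the proportion of variance in y explained by the regression model.

Here R² = 0.0570:
- Explained: 5.70% of the variation in y
- Unexplained (residual): 100% − 5.70% = 94.30%
- Rule of thumb (below 0.3 weak; 0.3 to below 0.7 moderate; 0.7 and above strong) → weak

Note: R² never decreases when predictors are added, so it should not be used alone to compare models of different size.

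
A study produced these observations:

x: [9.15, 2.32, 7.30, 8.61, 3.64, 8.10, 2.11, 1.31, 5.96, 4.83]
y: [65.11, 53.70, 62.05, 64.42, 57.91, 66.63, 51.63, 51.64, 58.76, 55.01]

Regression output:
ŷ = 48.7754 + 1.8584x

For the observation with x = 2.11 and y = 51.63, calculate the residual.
Residual = -1.0666

The residual is the difference between the actual value and the predicted value:

Residual = y - ŷ

Step 1: Calculate predicted value
ŷ = 48.7754 + 1.8584 × 2.11
ŷ = 52.6966

Step 2: Calculate residual
Residual = 51.63 - 52.6966
Residual = -1.0666

Sign check: y < ŷ, so the point is below the line and the fit overestimates here.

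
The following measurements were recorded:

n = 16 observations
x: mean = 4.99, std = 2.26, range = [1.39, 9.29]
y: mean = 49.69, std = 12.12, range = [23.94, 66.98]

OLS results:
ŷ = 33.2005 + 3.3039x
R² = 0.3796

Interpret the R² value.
R² = 0.3796 means 37.96% of the variation in y is explained by the linear relationship with x. This indicates a moderate fit.

R² (coefficient of determination) measures the proportion of variance in y explained by the regression model.

Here R² = 0.3796:
- Explained: 37.96% of the variation in y
- Unexplained (residual): 100% − 37.96% = 62.04%
- Rule of thumb (below 0.3 weak; 0.3 to below 0.7 moderate; 0.7 and above strong) → moderate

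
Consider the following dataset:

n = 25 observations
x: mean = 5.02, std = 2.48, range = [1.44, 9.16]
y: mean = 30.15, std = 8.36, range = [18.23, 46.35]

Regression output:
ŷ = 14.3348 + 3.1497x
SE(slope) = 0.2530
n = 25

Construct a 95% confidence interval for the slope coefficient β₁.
The 95% CI for β₁ is (2.6263, 3.6731)

Confidence interval for the slope:

The 95% CI for β₁ is: β̂₁ ± t*(α/2, n-2) × SE(β̂₁)

Step 1: Find critical t-value
- Confidence level = 0.95
- Degrees of freedom = n - 2 = 25 - 2 = 23
- t*(α/2, 23) = 2.0687

Step 2: Calculate margin of error
Margin = 2.0687 × 0.2530 = 0.5234

Step 3: Construct interval
CI = 3.1497 ± 0.5234
CI = (2.6263, 3.6731)

Interpretation: intervals built this way capture the true β₁ in 95% of repeated samples; here the plausible range for the per-unit effect of x on y is 2.6263 to 3.6731.
Since 0 is outside the interval, a two-sided test at α = 0.05 would reject H₀: β₁ = 0.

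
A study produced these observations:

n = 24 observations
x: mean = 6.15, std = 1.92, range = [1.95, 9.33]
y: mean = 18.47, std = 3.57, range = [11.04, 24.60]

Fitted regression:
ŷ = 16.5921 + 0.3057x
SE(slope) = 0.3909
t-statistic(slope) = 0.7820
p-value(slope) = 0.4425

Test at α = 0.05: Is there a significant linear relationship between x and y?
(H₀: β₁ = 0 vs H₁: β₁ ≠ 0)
p-value = 0.4425 ≥ α = 0.05, so we fail to reject H₀. The relationship is not significant.

Hypothesis test for the slope coefficient:

H₀: β₁ = 0 (no linear relationship)
H₁: β₁ ≠ 0 (linear relationship exists)

Test statistic: t = β̂₁ / SE(β̂₁) = 0.3057 / 0.3909 = 0.7820

p = 0.4425: how often a slope estimate this far from 0 (in SE units) would arise by chance if β₁ were truly 0.

Decision rule: reject H₀ if p-value < α.
p-value = 0.4425 ≥ α = 0.05 → fail to reject H₀.

There is not sufficient evidence at the 5% significance level to conclude that a linear relationship exists between x and y.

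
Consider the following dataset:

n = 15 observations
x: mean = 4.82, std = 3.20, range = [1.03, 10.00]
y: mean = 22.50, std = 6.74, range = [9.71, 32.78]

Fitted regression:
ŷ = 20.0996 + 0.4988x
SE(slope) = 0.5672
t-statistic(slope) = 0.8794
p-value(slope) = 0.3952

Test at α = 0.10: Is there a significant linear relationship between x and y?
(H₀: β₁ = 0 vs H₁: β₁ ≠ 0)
Since p-value = 0.3952 ≥ α = 0.10, fail to reject H₀ — the slope is not significantly different from 0.

Hypothesis test for the slope coefficient:

H₀: β₁ = 0 (no linear relationship)
H₁: β₁ ≠ 0 (linear relationship exists)

Test statistic: t = β̂₁ / SE(β̂₁) = 0.4988 / 0.5672 = 0.8794

The p-value (0.3952) is the probability, under H₀, of a t-statistic at least as extreme as |t| = 0.8794 (two-sided, df = n − 2 = 13).

Decision rule: reject H₀ if p-value < α.
p-value = 0.3952 ≥ α = 0.10 → fail to reject H₀.

Conclusion: the linear association between x and y is not significant at the 10% level.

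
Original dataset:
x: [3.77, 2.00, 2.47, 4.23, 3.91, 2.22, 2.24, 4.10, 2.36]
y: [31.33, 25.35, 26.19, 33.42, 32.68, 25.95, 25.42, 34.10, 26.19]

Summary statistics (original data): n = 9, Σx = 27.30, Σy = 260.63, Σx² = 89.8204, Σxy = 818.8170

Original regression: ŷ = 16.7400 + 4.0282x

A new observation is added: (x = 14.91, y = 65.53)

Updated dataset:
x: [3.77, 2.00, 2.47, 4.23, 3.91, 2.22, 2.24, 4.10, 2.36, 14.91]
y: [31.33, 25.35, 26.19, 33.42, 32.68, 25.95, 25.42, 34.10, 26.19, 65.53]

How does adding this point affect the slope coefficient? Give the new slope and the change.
Adding the point moves β₁ from 4.0282 to 3.1289, i.e. it decreases by 0.8993 (-22.3%).

The new point has HIGH LEVERAGE: x = 14.91 is far from the original mean x̄ = 27.30/9 ≈ 3.03 (original range [2.00, 4.23]).

Step 1: Update the sums with the new point (n goes from 9 to 10)
Σx  = 27.30 + 14.91 = 42.21
Σy  = 260.63 + 65.53 = 326.16
Σx² = 89.8204 + 14.91² = 89.8204 + 222.3081 = 312.1285
Σxy = 818.8170 + 14.91×65.53 = 818.8170 + 977.0523 = 1795.8693

Step 2: Recompute the slope with b₁ = (nΣxy − ΣxΣy) / (nΣx² − (Σx)²)
Numerator   = 10×1795.8693 − 42.21×326.16 = 17958.6930 − 13767.2136 = 4191.4794
Denominator = 10×312.1285 − 42.21² = 3121.2850 − 1781.6841 = 1339.6009
b₁(new) = 4191.4794 / 1339.6009 = 3.1289

(Same formula on the original sums: (9×818.8170 − 27.30×260.63) / (9×89.8204 − 27.30²) = 254.1540 / 63.0936 = 4.0282, matching the given fit.)

Step 3: Change in slope
Δβ₁ = 3.1289 − 4.0282 = -0.8993
Relative change = -0.8993 / 4.0282 × 100% = -22.3%
→ the slope decreases when the point is added.

A high-leverage point only changes the slope if it is off the original line; here y = 65.53 is below the original trend, so the slope decreases.
In practice: examine leverage (hᵢ) and Cook's distance rather than deleting it automatically.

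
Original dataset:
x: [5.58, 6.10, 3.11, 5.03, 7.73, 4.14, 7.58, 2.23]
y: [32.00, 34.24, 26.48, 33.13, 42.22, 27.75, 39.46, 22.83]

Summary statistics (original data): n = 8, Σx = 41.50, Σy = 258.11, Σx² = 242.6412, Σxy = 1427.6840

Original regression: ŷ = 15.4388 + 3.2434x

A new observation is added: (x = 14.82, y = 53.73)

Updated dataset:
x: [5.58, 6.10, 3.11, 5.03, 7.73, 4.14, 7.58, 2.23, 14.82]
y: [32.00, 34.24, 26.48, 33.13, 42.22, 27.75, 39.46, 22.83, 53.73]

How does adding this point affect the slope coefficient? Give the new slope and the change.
New slope β₁ = 2.4813 versus 3.2434 before: a change of -0.7621 (-23.5%).

x = 14.82 lies well outside the original x-range [2.23, 7.73] (x̄ ≈ 5.19), so this observation has high leverage and can move the slope substantially.

Step 1: Update the sums with the new point (n goes from 8 to 9)
Σx  = 41.50 + 14.82 = 56.32
Σy  = 258.11 + 53.73 = 311.84
Σx² = 242.6412 + 14.82² = 242.6412 + 219.6324 = 462.2736
Σxy = 1427.6840 + 14.82×53.73 = 1427.6840 + 796.2786 = 2223.9626

Step 2: Recompute the slope with b₁ = (nΣxy − ΣxΣy) / (nΣx² − (Σx)²)
Numerator   = 9×2223.9626 − 56.32×311.84 = 20015.6634 − 17562.8288 = 2452.8346
Denominator = 9×462.2736 − 56.32² = 4160.4624 − 3171.9424 = 988.5200
b₁(new) = 2452.8346 / 988.5200 = 2.4813

(Same formula on the original sums: (8×1427.6840 − 41.50×258.11) / (8×242.6412 − 41.50²) = 709.9070 / 218.8796 = 3.2434, matching the given fit.)

Step 3: Change in slope
Δβ₁ = 2.4813 − 3.2434 = -0.7621
Relative change = -0.7621 / 3.2434 × 100% = -23.5%
→ the slope decreases when the point is added.

A high-leverage point only changes the slope if it is off the original line; here y = 53.73 is below the original trend, so the slope decreases.
In practice: investigate whether it comes from the same population as the rest of the sample.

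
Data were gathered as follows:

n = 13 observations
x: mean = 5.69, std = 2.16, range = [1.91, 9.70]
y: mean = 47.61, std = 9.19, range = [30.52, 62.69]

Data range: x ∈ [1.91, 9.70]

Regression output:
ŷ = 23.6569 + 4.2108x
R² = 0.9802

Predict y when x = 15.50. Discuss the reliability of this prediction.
The equation gives ŷ = 88.9243; however x = 15.50 is 5.80 units above the observed range, so this extrapolated value should not be trusted.

Prediction calculation:
ŷ = 23.6569 + 4.2108 × 15.50
ŷ = 88.9243

Reliability:
- Data range: x ∈ [1.91, 9.70]
- Prediction point: x = 15.50 is 5.80 units above the observed range → this is EXTRAPOLATION, not interpolation

Why that matters here:
- The linear relationship may not hold outside the observed range
- Real relationships often flatten, saturate, or turn nonlinear at extremes
- There are no observations near this x to validate the fitted line there

The R² = 0.9802 only validates the fit within [1.91, 9.70]; treat ŷ = 88.9243 with caution.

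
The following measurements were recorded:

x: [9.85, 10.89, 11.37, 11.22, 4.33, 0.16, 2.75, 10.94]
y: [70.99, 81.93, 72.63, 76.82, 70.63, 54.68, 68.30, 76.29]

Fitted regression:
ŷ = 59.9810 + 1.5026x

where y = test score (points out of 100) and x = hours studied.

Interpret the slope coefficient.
On average, test score is about 1.5026 points higher for every extra hour of study time.

β₁ = 1.5026 is the change in predicted test score (points) per additional hour of study time.

Interpretation:
- Study time up by 1 hour → predicted test score increases by 1.5026 points
- The effect is assumed constant over the observed range of x (linearity)
- The slope describes association in these data, not necessarily a causal effect

(β₀ = 59.9810 is the fitted value at x = 0 and is not part of the slope interpretation.)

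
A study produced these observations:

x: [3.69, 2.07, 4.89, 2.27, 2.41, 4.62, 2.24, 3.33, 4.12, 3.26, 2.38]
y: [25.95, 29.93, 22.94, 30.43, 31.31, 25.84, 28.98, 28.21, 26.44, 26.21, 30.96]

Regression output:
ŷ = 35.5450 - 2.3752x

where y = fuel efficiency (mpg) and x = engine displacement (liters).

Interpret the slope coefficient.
For each additional liter of engine displacement, predicted fuel efficiency decreases by approximately 2.3752 mpg.

The slope coefficient β₁ = -2.3752 represents the marginal effect of engine displacement on fuel efficiency.

Interpretation:
- Engine displacement up by 1 liter → predicted fuel efficiency decreases by 2.3752 mpg
- This is a linear approximation: the same per-unit change is assumed across the whole observed x range

(β₀ = 35.5450 is the fitted value at x = 0 and is not part of the slope interpretation.)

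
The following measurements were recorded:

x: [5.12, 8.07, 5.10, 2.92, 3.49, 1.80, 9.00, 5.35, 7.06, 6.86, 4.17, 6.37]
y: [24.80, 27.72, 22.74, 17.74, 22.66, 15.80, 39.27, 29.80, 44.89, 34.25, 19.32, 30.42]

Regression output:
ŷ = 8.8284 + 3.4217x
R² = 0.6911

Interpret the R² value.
The model explains 69.11% of the variance in y (R² = 0.6911), leaving 30.89% unexplained; the fit is moderate.

R² (coefficient of determination) measures the proportion of variance in y explained by the regression model.

Here R² = 0.6911:
- Explained: 69.11% of the variation in y
- Unexplained (residual): 100% − 69.11% = 30.89%
- Rule of thumb (below 0.3 weak; 0.3 to below 0.7 moderate; 0.7 and above strong) → moderate

Note: R² says nothing about causation, and a high R² does not by itself mean the linear form is appropriate — check the residuals.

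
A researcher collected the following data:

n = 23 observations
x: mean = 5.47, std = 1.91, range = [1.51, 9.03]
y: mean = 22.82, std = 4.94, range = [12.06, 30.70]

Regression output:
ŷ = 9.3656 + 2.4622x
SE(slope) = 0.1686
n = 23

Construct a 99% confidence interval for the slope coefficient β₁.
The 99% CI for β₁ is (1.9848, 2.9396)

Confidence interval for the slope:

The 99% CI for β₁ is: β̂₁ ± t*(α/2, n-2) × SE(β̂₁)

Step 1: Find critical t-value
- Confidence level = 0.99
- Degrees of freedom = n - 2 = 23 - 2 = 21
- t*(α/2, 21) = 2.8314

Step 2: Calculate margin of error
Margin = 2.8314 × 0.1686 = 0.4774

Step 3: Construct interval
CI = 2.4622 ± 0.4774
CI = (1.9848, 2.9396)

Interpretation: intervals built this way capture the true β₁ in 99% of repeated samples; here the plausible range for the per-unit effect of x on y is 1.9848 to 2.9396.
Since 0 is outside the interval, a two-sided test at α = 0.01 would reject H₀: β₁ = 0.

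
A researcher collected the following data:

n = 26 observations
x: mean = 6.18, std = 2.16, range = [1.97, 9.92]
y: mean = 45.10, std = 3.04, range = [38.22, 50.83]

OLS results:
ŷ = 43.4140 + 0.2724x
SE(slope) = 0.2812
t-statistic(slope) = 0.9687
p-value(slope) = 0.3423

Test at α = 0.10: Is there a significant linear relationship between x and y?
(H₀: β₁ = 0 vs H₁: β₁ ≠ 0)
p-value = 0.3423 ≥ α = 0.10, so we fail to reject H₀. The relationship is not significant.

Hypothesis test for the slope coefficient:

H₀: β₁ = 0 (no linear relationship)
H₁: β₁ ≠ 0 (linear relationship exists)

Test statistic: t = β̂₁ / SE(β̂₁) = 0.2724 / 0.2812 = 0.9687

With df = 24, the two-sided p-value for |t| = 0.9687 is 0.3423.

Decision rule: reject H₀ if p-value < α.
p-value = 0.3423 ≥ α = 0.10 → fail to reject H₀.

At α = 0.10 the data do not provide convincing evidence of a nonzero slope.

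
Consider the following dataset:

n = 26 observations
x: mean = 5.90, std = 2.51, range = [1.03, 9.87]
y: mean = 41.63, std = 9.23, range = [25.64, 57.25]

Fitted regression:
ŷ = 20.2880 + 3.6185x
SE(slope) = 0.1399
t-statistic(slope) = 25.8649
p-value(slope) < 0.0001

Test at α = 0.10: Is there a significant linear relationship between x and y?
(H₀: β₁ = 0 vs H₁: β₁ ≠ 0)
Since p-value < 0.0001 < α = 0.10, reject H₀ — the slope is significantly different from 0.

Hypothesis test for the slope coefficient:

H₀: β₁ = 0 (no linear relationship)
H₁: β₁ ≠ 0 (linear relationship exists)

Test statistic: t = β̂₁ / SE(β̂₁) = 3.6185 / 0.1399 = 25.8649

With df = 24, the two-sided p-value for |t| = 25.8649 is <0.0001.

Decision rule: reject H₀ if p-value < α.
p-value < 0.0001 < α = 0.10 → reject H₀.

Conclusion: the linear association between x and y is significant at the 10% level.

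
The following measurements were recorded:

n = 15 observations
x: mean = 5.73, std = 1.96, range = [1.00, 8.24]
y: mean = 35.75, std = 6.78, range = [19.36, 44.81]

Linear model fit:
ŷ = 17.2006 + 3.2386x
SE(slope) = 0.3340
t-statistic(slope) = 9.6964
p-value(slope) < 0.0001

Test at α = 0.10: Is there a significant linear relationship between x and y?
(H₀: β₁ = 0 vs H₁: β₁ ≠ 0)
p-value < 0.0001 < α = 0.10, so we reject H₀. The relationship is significant.

Hypothesis test for the slope coefficient:

H₀: β₁ = 0 (no linear relationship)
H₁: β₁ ≠ 0 (linear relationship exists)

Test statistic: t = β̂₁ / SE(β̂₁) = 3.2386 / 0.3340 = 9.6964

With df = 13, the two-sided p-value for |t| = 9.6964 is <0.0001.

Decision rule: reject H₀ if p-value < α.
p-value < 0.0001 < α = 0.10 → reject H₀.

There is sufficient evidence at the 10% significance level to conclude that a linear relationship exists between x and y.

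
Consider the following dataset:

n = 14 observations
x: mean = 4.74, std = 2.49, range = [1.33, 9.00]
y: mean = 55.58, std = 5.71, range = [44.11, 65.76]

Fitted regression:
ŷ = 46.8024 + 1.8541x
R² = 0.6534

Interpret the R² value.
R² = 0.6534 means 65.34% of the variation in y is explained by the linear relationship with x. This indicates a moderate fit.

The coefficient of determination R² is the fraction of the total variation in y that the fitted line accounts for.

Here R² = 0.6534:
- Explained: 65.34% of the variation in y
- Unexplained (residual): 100% − 65.34% = 34.66%
- Rule of thumb (below 0.3 weak; 0.3 to below 0.7 moderate; 0.7 and above strong) → moderate

Note: R² never decreases when predictors are added, so it should not be used alone to compare models of different size.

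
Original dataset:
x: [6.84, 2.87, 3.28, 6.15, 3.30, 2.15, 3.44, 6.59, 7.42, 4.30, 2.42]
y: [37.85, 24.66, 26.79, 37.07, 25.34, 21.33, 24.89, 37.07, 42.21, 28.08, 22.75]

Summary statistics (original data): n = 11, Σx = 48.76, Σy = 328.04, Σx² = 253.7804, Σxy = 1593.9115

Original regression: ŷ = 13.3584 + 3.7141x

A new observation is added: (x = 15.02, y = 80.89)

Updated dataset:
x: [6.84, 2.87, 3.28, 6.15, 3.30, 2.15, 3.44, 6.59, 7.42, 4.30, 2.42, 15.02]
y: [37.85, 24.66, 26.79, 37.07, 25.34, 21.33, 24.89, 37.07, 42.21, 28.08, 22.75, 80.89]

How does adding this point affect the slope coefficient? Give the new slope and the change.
Adding the point moves β₁ from 3.7141 to 4.5261, i.e. it increases by 0.8120 (+21.9%).

x = 15.02 lies well outside the original x-range [2.15, 7.42] (x̄ ≈ 4.43), so this observation has high leverage and can move the slope substantially.

Step 1: Update the sums with the new point (n goes from 11 to 12)
Σx  = 48.76 + 15.02 = 63.78
Σy  = 328.04 + 80.89 = 408.93
Σx² = 253.7804 + 15.02² = 253.7804 + 225.6004 = 479.3808
Σxy = 1593.9115 + 15.02×80.89 = 1593.9115 + 1214.9678 = 2808.8793

Step 2: Recompute the slope with b₁ = (nΣxy − ΣxΣy) / (nΣx² − (Σx)²)
Numerator   = 12×2808.8793 − 63.78×408.93 = 33706.5516 − 26081.5554 = 7624.9962
Denominator = 12×479.3808 − 63.78² = 5752.5696 − 4067.8884 = 1684.6812
b₁(new) = 7624.9962 / 1684.6812 = 4.5261

(Same formula on the original sums: (11×1593.9115 − 48.76×328.04) / (11×253.7804 − 48.76²) = 1537.7961 / 414.0468 = 3.7141, matching the given fit.)

Step 3: Change in slope
Δβ₁ = 4.5261 − 3.7141 = +0.8120
Relative change = +0.8120 / 3.7141 × 100% = +21.9%
→ the slope increases when the point is added.

A high-leverage point only changes the slope if it is off the original line; here y = 80.89 is above the original trend, so the slope increases.
In practice: refit with and without it and report both if conclusions differ.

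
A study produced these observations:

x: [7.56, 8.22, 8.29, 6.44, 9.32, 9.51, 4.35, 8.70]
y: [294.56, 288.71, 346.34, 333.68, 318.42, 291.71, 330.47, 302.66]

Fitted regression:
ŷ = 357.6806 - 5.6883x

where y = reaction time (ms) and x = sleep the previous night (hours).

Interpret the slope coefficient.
On average, reaction time is about 5.6883 ms lower for every extra hour of sleep.

The slope β₁ = -5.6883 gives the rate at which the fitted reaction time changes with sleep.

Interpretation:
- Sleep up by 1 hour → predicted reaction time decreases by 5.6883 ms
- This is a linear approximation: the same per-unit change is assumed across the whole observed x range
- The sign (−) gives the direction; the magnitude 5.6883 gives the size of the effect per hour

The intercept β₀ = 357.6806 is the predicted reaction time when sleep = 0; since the smallest observed x is 4.35, this is an extrapolation and mainly anchors the line.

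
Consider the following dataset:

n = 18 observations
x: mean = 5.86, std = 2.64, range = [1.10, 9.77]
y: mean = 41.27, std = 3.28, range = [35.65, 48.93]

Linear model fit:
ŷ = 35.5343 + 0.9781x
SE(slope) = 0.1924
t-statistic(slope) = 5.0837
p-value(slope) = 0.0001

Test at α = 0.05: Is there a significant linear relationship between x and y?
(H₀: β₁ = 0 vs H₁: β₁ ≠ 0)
Reject H₀: p-value = 0.0001 < α = 0.05. The linear relationship is significant at the 5% level.

Hypothesis test for the slope coefficient:

H₀: β₁ = 0 (no linear relationship)
H₁: β₁ ≠ 0 (linear relationship exists)

Test statistic: t = β̂₁ / SE(β̂₁) = 0.9781 / 0.1924 = 5.0837

The p-value (0.0001) is the probability, under H₀, of a t-statistic at least as extreme as |t| = 5.0837 (two-sided, df = n − 2 = 16).

Decision rule: reject H₀ if p-value < α.
p-value = 0.0001 < α = 0.05 → reject H₀.

There is sufficient evidence at the 5% significance level to conclude that a linear relationship exists between x and y.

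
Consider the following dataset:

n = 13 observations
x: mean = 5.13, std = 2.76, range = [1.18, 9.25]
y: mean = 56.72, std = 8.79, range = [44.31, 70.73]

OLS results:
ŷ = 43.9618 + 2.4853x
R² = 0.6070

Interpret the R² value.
The model explains 60.70% of the variance in y (R² = 0.6070), leaving 39.30% unexplained; the fit is moderate.

R² (coefficient of determination) measures the proportion of variance in y explained by the regression model.

Here R² = 0.6070:
- Explained: 60.70% of the variation in y
- Unexplained (residual): 100% − 60.70% = 39.30%
- Rule of thumb (below 0.3 weak; 0.3 to below 0.7 moderate; 0.7 and above strong) → moderate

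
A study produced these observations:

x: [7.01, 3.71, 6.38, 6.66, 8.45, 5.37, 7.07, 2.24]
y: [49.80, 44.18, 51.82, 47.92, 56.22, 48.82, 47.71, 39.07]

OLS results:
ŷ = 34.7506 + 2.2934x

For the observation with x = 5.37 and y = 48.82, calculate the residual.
Residual = 1.7538

The residual is the difference between the actual value and the predicted value:

Residual = y - ŷ

Step 1: Calculate predicted value
ŷ = 34.7506 + 2.2934 × 5.37
ŷ = 47.0662

Step 2: Calculate residual
Residual = 48.82 - 47.0662
Residual = 1.7538

The residual is positive, so the observed y = 48.82 sits above the regression line (the line underestimates it by 1.7538).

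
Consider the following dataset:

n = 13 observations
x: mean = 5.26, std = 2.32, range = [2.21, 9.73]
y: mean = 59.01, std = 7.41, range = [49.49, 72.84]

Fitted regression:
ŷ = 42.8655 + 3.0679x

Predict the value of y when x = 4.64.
ŷ = 57.1006

To predict y for x = 4.64, substitute into the regression equation:

ŷ = 42.8655 + 3.0679 × 4.64
ŷ = 42.8655 + 14.2351
ŷ = 57.1006

This is a point prediction; actual observations scatter around it by roughly the residual standard deviation.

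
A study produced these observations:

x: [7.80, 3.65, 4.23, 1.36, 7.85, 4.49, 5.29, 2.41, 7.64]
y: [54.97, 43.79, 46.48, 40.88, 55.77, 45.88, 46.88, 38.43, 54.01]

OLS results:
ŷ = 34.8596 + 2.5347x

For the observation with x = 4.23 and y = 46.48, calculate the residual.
Residual = 0.8986

The residual is the difference between the actual value and the predicted value:

Residual = y - ŷ

Step 1: Calculate predicted value
ŷ = 34.8596 + 2.5347 × 4.23
ŷ = 45.5814

Step 2: Calculate residual
Residual = 46.48 - 45.5814
Residual = 0.8986

Sign check: y > ŷ, so the point is above the line and the fit underestimates here.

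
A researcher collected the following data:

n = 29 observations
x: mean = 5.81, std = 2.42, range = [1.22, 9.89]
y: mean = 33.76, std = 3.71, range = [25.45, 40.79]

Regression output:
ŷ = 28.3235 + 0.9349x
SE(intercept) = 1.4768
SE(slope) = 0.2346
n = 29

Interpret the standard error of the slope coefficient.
SE(β̂₁) = 0.2346 is the estimated standard deviation of the slope estimate across repeated samples; relative to β̂₁ = 0.9349 that is 25.1%, a moderately precise estimate.

What SE measures:
- The standard error quantifies the sampling variability of the coefficient estimate
- It is the estimated standard deviation of β̂₁ across hypothetical repeated samples of the same size
- Smaller SE → more precise estimate

Relative precision:
- SE / |β̂₁| = 0.2346 / 0.9349 = 25.1%
- Rule of thumb (under 20%: precise; 20% to under 50%: moderately precise; 50% or more: imprecise) → moderately precise

Link to interval estimation: a confidence interval for β₁ is β̂₁ ± t* × 0.2346, so SE sets the half-width per unit of t*.

What drives SE(β̂₁): larger n (here n = 29) → smaller SE.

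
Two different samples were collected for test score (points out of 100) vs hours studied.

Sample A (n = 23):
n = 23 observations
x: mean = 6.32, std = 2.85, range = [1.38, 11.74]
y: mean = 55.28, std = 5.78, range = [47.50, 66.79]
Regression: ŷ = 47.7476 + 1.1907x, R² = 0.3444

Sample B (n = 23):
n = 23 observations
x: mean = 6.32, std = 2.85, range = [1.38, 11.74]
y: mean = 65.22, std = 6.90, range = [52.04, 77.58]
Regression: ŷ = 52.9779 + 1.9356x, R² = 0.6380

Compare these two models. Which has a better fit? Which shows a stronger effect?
Model B has the better fit (R² = 0.6380 vs 0.3444). Model B shows the stronger effect (|β₁| = 1.9356 vs 1.1907).

Model Comparison:

Which explains more variance? (R²)
- Model A: R² = 0.3444 → 34.44% of variance in test score explained
- Model B: R² = 0.6380 → 63.80% of variance in test score explained
- 0.6380 > 0.3444 → Model B has the better fit

Effect size (slope magnitude):
- Model A: β₁ = 1.1907 → predicted test score rises 1.1907 points per additional hour of study time
- Model B: β₁ = 1.9356 → predicted test score rises 1.9356 points per additional hour of study time
- |1.1907| < |1.9356| → Model B shows the stronger marginal effect

Notes:
- R² measures how tightly points cluster around the line; β₁ measures how steep the line is — they answer different questions.
- A steeper slope doesn't make a better model if the scatter around the line is large.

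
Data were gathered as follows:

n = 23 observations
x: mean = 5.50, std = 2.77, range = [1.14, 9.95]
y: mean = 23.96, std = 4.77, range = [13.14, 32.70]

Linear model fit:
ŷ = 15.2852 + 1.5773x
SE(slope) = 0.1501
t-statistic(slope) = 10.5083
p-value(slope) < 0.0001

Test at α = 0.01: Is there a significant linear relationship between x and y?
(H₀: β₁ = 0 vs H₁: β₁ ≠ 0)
Reject H₀: p-value < 0.0001 < α = 0.01. The linear relationship is significant at the 1% level.

Hypothesis test for the slope coefficient:

H₀: β₁ = 0 (no linear relationship)
H₁: β₁ ≠ 0 (linear relationship exists)

Test statistic: t = β̂₁ / SE(β̂₁) = 1.5773 / 0.1501 = 10.5083

The p-value (<0.0001) is the probability, under H₀, of a t-statistic at least as extreme as |t| = 10.5083 (two-sided, df = n − 2 = 21).

Decision rule: reject H₀ if p-value < α.
p-value < 0.0001 < α = 0.01 → reject H₀.

At α = 0.01 the data do provide convincing evidence of a nonzero slope.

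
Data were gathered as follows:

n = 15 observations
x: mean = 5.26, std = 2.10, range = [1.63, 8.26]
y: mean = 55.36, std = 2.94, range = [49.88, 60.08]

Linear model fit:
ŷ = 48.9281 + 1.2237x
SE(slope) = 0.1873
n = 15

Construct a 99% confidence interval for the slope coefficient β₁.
The 99% CI for β₁ is (0.6595, 1.7879)

Confidence interval for the slope:

The 99% CI for β₁ is: β̂₁ ± t*(α/2, n-2) × SE(β̂₁)

Step 1: Find critical t-value
- Confidence level = 0.99
- Degrees of freedom = n - 2 = 15 - 2 = 13
- t*(α/2, 13) = 3.0123

Step 2: Calculate margin of error
Margin = 3.0123 × 0.1873 = 0.5642

Step 3: Construct interval
CI = 1.2237 ± 0.5642
CI = (0.6595, 1.7879)

Interpretation: We are 99% confident that the true slope β₁ lies between 0.6595 and 1.7879.
Both endpoints are positive, so the data support a genuinely positive slope at this confidence level.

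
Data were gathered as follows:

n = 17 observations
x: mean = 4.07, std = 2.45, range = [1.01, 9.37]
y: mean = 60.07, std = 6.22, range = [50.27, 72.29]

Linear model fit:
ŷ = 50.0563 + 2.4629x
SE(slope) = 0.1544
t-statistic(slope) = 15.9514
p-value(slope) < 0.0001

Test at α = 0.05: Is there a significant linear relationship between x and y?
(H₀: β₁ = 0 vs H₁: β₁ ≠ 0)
Since p-value < 0.0001 < α = 0.05, reject H₀ — the slope is significantly different from 0.

Hypothesis test for the slope coefficient:

H₀: β₁ = 0 (no linear relationship)
H₁: β₁ ≠ 0 (linear relationship exists)

Test statistic: t = β̂₁ / SE(β̂₁) = 2.4629 / 0.1544 = 15.9514

With df = 15, the two-sided p-value for |t| = 15.9514 is <0.0001.

Decision rule: reject H₀ if p-value < α.
p-value < 0.0001 < α = 0.05 → reject H₀.

Conclusion: the linear association between x and y is significant at the 5% level.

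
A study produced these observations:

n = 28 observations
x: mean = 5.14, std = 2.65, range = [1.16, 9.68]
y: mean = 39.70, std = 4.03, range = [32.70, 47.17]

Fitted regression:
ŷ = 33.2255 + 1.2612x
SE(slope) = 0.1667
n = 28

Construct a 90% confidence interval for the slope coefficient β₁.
The 90% CI for β₁ is (0.9769, 1.5455)

Confidence interval for the slope:

The 90% CI for β₁ is: β̂₁ ± t*(α/2, n-2) × SE(β̂₁)

Step 1: Find critical t-value
- Confidence level = 0.9
- Degrees of freedom = n - 2 = 28 - 2 = 26
- t*(α/2, 26) = 1.7056

Step 2: Calculate margin of error
Margin = 1.7056 × 0.1667 = 0.2843

Step 3: Construct interval
CI = 1.2612 ± 0.2843
CI = (0.9769, 1.5455)

Interpretation: each one-unit increase in x is associated with a change in mean y of between 0.9769 and 1.5455, with 90% confidence.
Since 0 is outside the interval, a two-sided test at α = 0.10 would reject H₀: β₁ = 0.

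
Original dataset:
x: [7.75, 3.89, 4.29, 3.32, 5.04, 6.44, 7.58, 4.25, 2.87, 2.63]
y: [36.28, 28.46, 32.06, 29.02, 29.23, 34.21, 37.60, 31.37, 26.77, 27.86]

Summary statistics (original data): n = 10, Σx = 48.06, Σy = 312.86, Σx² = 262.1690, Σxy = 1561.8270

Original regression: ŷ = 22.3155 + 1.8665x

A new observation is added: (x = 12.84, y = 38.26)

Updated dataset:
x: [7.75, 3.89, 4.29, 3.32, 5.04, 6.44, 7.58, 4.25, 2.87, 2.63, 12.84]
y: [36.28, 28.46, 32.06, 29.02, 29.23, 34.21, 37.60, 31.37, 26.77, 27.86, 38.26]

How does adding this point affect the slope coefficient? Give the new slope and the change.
The slope changes from 1.8665 to 1.2146 (change of -0.6519, or -34.9%).

The new point has HIGH LEVERAGE: x = 12.84 is far from the original mean x̄ = 48.06/10 ≈ 4.81 (original range [2.63, 7.75]).

Step 1: Update the sums with the new point (n goes from 10 to 11)
Σx  = 48.06 + 12.84 = 60.90
Σy  = 312.86 + 38.26 = 351.12
Σx² = 262.1690 + 12.84² = 262.1690 + 164.8656 = 427.0346
Σxy = 1561.8270 + 12.84×38.26 = 1561.8270 + 491.2584 = 2053.0854

Step 2: Recompute the slope with b₁ = (nΣxy − ΣxΣy) / (nΣx² − (Σx)²)
Numerator   = 11×2053.0854 − 60.90×351.12 = 22583.9394 − 21383.2080 = 1200.7314
Denominator = 11×427.0346 − 60.90² = 4697.3806 − 3708.8100 = 988.5706
b₁(new) = 1200.7314 / 988.5706 = 1.2146

(Same formula on the original sums: (10×1561.8270 − 48.06×312.86) / (10×262.1690 − 48.06²) = 582.2184 / 311.9264 = 1.8665, matching the given fit.)

Step 3: Change in slope
Δβ₁ = 1.2146 − 1.8665 = -0.6519
Relative change = -0.6519 / 1.8665 × 100% = -34.9%
→ the slope decreases when the point is added.

A high-leverage point only changes the slope if it is off the original line; here y = 38.26 is below the original trend, so the slope decreases.
In practice: refit with and without it and report both if conclusions differ.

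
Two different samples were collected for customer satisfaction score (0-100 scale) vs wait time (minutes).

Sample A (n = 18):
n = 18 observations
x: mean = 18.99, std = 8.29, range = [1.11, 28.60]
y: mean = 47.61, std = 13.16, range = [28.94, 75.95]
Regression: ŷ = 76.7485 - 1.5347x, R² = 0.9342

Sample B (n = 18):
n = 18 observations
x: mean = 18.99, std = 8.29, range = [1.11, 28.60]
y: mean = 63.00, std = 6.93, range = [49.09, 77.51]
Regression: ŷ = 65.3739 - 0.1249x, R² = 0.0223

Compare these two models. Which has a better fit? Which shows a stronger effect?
Model A has the better fit (R² = 0.9342 vs 0.0223). Model A shows the stronger effect (|β₁| = 1.5347 vs 0.1249).

Model Comparison:

Which explains more variance? (R²)
- Model A: R² = 0.9342 → 93.42% of variance in satisfaction score explained
- Model B: R² = 0.0223 → 2.23% of variance in satisfaction score explained
- 0.9342 > 0.0223 → Model A has the better fit

Which has the larger per-minute effect? (|β₁|)
- Model A: β₁ = -1.5347 → predicted satisfaction score falls 1.5347 points per additional minute of wait time
- Model B: β₁ = -0.1249 → predicted satisfaction score falls 0.1249 points per additional minute of wait time
- |-1.5347| > |-0.1249| → Model A shows the stronger marginal effect

Notes:
- The two samples could reflect different populations, time periods, or measurement quality.
- A better fit (higher R²) doesn't necessarily mean a more important relationship.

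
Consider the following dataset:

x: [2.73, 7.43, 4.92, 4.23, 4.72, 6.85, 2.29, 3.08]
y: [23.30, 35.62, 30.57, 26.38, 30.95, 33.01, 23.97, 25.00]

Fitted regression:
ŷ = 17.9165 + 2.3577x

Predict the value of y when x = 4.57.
ŷ = 28.6912

Plug x = 4.57 into the fitted line:

ŷ = 17.9165 + 2.3577 × 4.57
ŷ = 17.9165 + 10.7747
ŷ = 28.6912

This is a point prediction; actual observations scatter around it by roughly the residual standard deviation.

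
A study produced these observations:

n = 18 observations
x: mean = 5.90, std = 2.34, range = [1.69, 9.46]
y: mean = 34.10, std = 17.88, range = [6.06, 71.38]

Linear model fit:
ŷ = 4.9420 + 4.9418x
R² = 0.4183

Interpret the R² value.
About 41.83% of the variability in y is accounted for by the regression on x (R² = 0.4183) — a moderate linear fit.

The coefficient of determination R² is the fraction of the total variation in y that the fitted line accounts for.

Here R² = 0.4183:
- Explained: 41.83% of the variation in y
- Unexplained (residual): 100% − 41.83% = 58.17%
- Rule of thumb (below 0.3 weak; 0.3 to below 0.7 moderate; 0.7 and above strong) → moderate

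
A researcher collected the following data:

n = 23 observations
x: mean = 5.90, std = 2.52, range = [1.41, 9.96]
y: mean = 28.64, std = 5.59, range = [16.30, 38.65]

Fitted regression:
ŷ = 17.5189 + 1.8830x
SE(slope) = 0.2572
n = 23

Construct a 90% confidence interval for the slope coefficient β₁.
The 90% CI for β₁ is (1.4404, 2.3256)

Confidence interval for the slope:

The 90% CI for β₁ is: β̂₁ ± t*(α/2, n-2) × SE(β̂₁)

Step 1: Find critical t-value
- Confidence level = 0.9
- Degrees of freedom = n - 2 = 23 - 2 = 21
- t*(α/2, 21) = 1.7207

Step 2: Calculate margin of error
Margin = 1.7207 × 0.2572 = 0.4426

Step 3: Construct interval
CI = 1.8830 ± 0.4426
CI = (1.4404, 2.3256)

Interpretation: intervals built this way capture the true β₁ in 90% of repeated samples; here the plausible range for the per-unit effect of x on y is 1.4404 to 2.3256.
The interval does not include 0, suggesting a significant linear relationship.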